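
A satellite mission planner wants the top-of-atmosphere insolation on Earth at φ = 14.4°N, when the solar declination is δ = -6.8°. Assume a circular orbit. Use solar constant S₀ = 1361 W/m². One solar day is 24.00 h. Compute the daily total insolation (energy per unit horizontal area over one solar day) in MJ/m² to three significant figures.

34.3 MJ/m²

cos H₀ = −tan(+14.4°) tan(-6.800°) = 0.0306, H₀ = 1.5402 rad.
Bracket: H₀ sin φ sin δ + cos φ cos δ sin H₀ = 1.5402×0.24869×-0.11840 + 0.96858×0.99297×0.99953 = -0.045351 + 0.961319 = 0.915968.
Q̄ = (S₀/π) × [bracket] = (1361/π) × 0.915968 = 396.82 W/m².
Daily total = Q̄ × 24.00 h × 3600 s/h = 396.82 × 24.00 × 3600 / 10⁶ = 34.29 MJ/m².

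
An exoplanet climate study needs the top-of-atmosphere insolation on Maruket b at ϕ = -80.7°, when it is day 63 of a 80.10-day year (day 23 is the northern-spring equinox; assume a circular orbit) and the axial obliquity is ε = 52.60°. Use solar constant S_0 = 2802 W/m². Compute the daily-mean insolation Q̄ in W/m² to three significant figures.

Q̄ ≈ 140 W/m²

Solar longitude: L_s = 360° × (63 − 23)/80.10 = 179.775°.
sin δ = sin 52.60° × sin 179.775° = 0.00312, so δ = +0.179°.
cos h₀ = −tan(-80.7°) tan(+0.179°) = 0.0190, h₀ = 1.5518 rad.
Bracket: h₀ sin ϕ sin δ + cos ϕ cos δ sin h₀ = 1.5518×-0.98686×0.00312 + 0.16160×1.00000×0.99982 = -0.004778 + 0.161571 = 0.156793.
Q̄ = (S_0/π) × [bracket] = (2802/π) × 0.156793 = 139.8 W/m².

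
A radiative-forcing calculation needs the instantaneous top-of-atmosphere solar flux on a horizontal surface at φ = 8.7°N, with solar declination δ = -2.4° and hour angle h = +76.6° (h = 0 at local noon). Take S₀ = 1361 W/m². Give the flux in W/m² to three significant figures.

cos θ_z = sin φ sin δ + cos φ cos δ cos h = -0.006334 + 0.228880 = 0.222546.
Flux = S₀ · cos θ_z = 1361 × 0.222546 = 302.9 W/m².

303 W/m²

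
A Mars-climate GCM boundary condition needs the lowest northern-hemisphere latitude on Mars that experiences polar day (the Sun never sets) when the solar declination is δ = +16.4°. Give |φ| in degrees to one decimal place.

|φ| = 73.6°

Polar day requires cos H₀ = −tan φ tan δ ≤ −1, i.e. tan φ tan δ ≥ 1.
The boundary is |tan φ| · |tan δ| = 1, so |φ| = 90° − |δ| = 90° − 16.4° = 73.6° in the northern hemisphere.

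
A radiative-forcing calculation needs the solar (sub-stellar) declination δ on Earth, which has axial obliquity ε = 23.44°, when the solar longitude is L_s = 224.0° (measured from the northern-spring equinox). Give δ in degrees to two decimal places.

δ = -16.04°

sin δ = sin ε · sin L_s = sin 23.44° × sin 224.0° = -0.276327.
δ = arcsin(-0.276327) = -16.04°.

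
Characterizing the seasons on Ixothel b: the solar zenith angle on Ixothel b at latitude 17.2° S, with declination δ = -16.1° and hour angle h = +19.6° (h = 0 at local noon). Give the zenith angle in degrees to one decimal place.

θ_z = 18.8°

cos θ_z = sin φ sin δ + cos φ cos δ cos h = 0.082004 + 0.864631 = 0.946635.
θ_z = arccos(0.946635) = 18.8°.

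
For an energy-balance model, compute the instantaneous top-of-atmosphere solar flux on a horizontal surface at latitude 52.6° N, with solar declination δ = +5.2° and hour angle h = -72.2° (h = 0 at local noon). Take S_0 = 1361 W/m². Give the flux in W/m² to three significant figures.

cos θ_z = sin ϕ sin δ + cos ϕ cos δ cos h = 0.072000 + 0.184908 = 0.256908.
Flux = S_0 · cos θ_z = 1361 × 0.256908 = 349.7 W/m².

350 W/m²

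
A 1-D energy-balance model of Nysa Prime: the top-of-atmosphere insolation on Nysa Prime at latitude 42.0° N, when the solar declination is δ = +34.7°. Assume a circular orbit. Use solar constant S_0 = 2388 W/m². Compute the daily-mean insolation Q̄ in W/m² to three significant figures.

Q̄ ≈ 1.01e+03 W/m²

cos h₀ = −tan(+42.0°) tan(+34.700°) = -0.6235, h₀ = 2.2440 rad.
Bracket: h₀ sin ϕ sin δ + cos ϕ cos δ sin h₀ = 2.2440×0.66913×0.56928 + 0.74314×0.82214×0.78185 = 0.854790 + 0.477683 = 1.332473.
Q̄ = (S_0/π) × [bracket] = (2388/π) × 1.332473 = 1013 W/m².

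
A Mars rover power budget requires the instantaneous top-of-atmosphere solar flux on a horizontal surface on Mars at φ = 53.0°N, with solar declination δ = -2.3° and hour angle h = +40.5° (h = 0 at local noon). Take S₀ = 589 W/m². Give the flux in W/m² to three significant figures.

250 W/m²

cos θ_z = sin φ sin δ + cos φ cos δ cos h = -0.032051 + 0.457255 = 0.425204.
Flux = S₀ · cos θ_z = 589 × 0.425204 = 250.4 W/m².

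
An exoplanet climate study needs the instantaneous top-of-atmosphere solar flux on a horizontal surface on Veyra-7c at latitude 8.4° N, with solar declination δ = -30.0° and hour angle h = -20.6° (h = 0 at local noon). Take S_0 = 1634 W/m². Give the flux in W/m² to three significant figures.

cos θ_z = sin ϕ sin δ + cos ϕ cos δ cos h = -0.073042 + 0.801955 = 0.728913.
Flux = S_0 · cos θ_z = 1634 × 0.728913 = 1191 W/m².

1.19e+03 W/m²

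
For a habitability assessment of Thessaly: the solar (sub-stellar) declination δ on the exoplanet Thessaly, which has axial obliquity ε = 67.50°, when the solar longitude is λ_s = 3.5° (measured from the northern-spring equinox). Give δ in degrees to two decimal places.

sin δ = sin ε · sin λ_s = sin 67.50° × sin 3.5° = 0.056401.
δ = arcsin(0.056401) = +3.23°.

δ = +3.23°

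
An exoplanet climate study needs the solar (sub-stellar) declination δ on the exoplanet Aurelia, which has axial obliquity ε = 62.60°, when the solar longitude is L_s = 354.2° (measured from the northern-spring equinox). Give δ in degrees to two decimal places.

δ = -5.15°

sin δ = sin ε · sin L_s = sin 62.60° × sin 354.2° = -0.089719.
δ = arcsin(-0.089719) = -5.15°.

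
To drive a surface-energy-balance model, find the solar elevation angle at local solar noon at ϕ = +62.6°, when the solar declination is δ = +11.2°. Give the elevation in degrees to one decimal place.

38.6°

At local noon the hour angle is zero, so the zenith angle equals |ϕ − δ| = |+62.6° − (+11.200°)| = 51.400°.
Elevation = 90° − 51.400° = 38.6°.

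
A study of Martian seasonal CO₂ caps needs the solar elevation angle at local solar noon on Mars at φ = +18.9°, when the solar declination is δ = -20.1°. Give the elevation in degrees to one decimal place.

At local noon the hour angle is zero, so the zenith angle equals |φ − δ| = |+18.9° − (-20.100°)| = 39.000°.
Elevation = 90° − 39.000° = 51.0°.

51.0°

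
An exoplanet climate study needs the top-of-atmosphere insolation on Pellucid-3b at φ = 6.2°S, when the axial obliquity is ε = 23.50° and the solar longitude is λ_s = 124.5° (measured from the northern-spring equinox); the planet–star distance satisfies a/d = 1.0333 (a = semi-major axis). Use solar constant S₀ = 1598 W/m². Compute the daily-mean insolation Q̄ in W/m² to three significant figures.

Solar declination: sin δ = sin ε · sin λ_s = sin 23.50° × sin 124.5° = 0.32862, so δ = +19.185°.
cos H₀ = −tan(-6.2°) tan(+19.185°) = 0.0378, H₀ = 1.5330 rad.
Bracket: H₀ sin φ sin δ + cos φ cos δ sin H₀ = 1.5330×-0.10800×0.32862 + 0.99415×0.94446×0.99929 = -0.054408 + 0.938268 = 0.883860.
Inverse-square distance factor (a/d)² = 1.0333² = 1.067709.
Q̄ = (S₀/π) × 1.067709 × [bracket] = (1598/π) × 1.067709 × 0.883860 = 480.0 W/m².

Q̄ ≈ 480 W/m²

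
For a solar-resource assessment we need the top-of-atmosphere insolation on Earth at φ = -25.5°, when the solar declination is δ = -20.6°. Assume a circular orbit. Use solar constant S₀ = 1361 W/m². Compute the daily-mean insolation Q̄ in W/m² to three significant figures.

Q̄ ≈ 475 W/m²

cos H₀ = −tan(-25.5°) tan(-20.600°) = -0.1793, H₀ = 1.7511 rad.
Bracket: H₀ sin φ sin δ + cos φ cos δ sin H₀ = 1.7511×-0.43051×-0.35184 + 0.90259×0.93606×0.98380 = 0.265240 + 0.831191 = 1.096431.
Q̄ = (S₀/π) × [bracket] = (1361/π) × 1.096431 = 475.0 W/m².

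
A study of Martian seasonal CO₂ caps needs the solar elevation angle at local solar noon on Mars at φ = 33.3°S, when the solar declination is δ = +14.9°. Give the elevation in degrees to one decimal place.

41.8°

At local noon the hour angle is zero, so the zenith angle equals |φ − δ| = |-33.3° − (+14.900°)| = 48.200°.
Elevation = 90° − 48.200° = 41.8°.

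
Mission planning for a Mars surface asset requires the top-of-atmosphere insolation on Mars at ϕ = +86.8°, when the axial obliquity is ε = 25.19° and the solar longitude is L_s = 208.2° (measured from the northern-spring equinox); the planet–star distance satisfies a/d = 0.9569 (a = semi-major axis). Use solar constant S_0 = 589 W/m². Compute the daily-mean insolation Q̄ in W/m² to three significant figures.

Q̄ ≈ 0.00 W/m²

Solar declination: sin δ = sin ε · sin L_s = sin 25.19° × sin 208.2° = -0.20113, so δ = -11.603°.
cos h₀ = −tan(+86.8°) tan(-11.603°) = 3.6725 ≥ 1 ⇒ polar night, h₀ = 0 and Q̄ = 0.
Inverse-square distance factor (a/d)² = 0.9569² = 0.915658.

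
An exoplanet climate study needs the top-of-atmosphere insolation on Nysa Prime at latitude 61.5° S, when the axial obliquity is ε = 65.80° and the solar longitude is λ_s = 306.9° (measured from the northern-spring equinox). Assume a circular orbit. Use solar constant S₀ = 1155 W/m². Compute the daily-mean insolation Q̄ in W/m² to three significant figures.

Q̄ ≈ 740 W/m²

Solar declination: sin δ = sin ε · sin λ_s = sin 65.80° × sin 306.9° = -0.72941, so δ = -46.837°.
cos H₀ = −tan(-61.5°) tan(-46.837°) = -1.9638 ≤ −1 ⇒ polar day, H₀ = π.
Bracket: H₀ sin φ sin δ + cos φ cos δ sin H₀ = 3.1416×-0.87882×-0.72941 + 0.47716×0.68408×0.00000 = 2.013829 + 0.000000 = 2.013829.
Q̄ = (S₀/π) × [bracket] = (1155/π) × 2.013829 = 740.4 W/m².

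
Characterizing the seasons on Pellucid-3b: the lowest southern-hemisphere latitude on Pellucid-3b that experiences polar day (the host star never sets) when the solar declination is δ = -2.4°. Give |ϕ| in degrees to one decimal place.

|ϕ| = 87.6°

Polar day requires cos h₀ = −tan ϕ tan δ ≤ −1, i.e. tan ϕ tan δ ≥ 1.
The boundary is |tan ϕ| · |tan δ| = 1, so |ϕ| = 90° − |δ| = 90° − 2.4° = 87.6° in the southern hemisphere.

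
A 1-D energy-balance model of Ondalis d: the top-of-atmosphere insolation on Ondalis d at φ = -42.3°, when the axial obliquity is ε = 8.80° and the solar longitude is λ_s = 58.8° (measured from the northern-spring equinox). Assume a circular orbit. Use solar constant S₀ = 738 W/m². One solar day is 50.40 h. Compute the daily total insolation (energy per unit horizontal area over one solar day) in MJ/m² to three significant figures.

25.6 MJ/m²

Solar declination: sin δ = sin ε · sin λ_s = sin 8.80° × sin 58.8° = 0.13086, so δ = +7.519°.
cos H₀ = −tan(-42.3°) tan(+7.519°) = 0.1201, H₀ = 1.4504 rad.
Bracket: H₀ sin φ sin δ + cos φ cos δ sin H₀ = 1.4504×-0.67301×0.13086 + 0.73963×0.99140×0.99276 = -0.127737 + 0.727960 = 0.600223.
Q̄ = (S₀/π) × [bracket] = (738/π) × 0.600223 = 141.00 W/m².
Daily total = Q̄ × 50.40 h × 3600 s/h = 141.00 × 50.40 × 3600 / 10⁶ = 25.58 MJ/m².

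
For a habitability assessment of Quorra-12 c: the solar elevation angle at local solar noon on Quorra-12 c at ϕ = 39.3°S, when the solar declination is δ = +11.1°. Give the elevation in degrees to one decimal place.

39.6°

At local noon the hour angle is zero, so the zenith angle equals |ϕ − δ| = |-39.3° − (+11.100°)| = 50.400°.
Elevation = 90° − 50.400° = 39.6°.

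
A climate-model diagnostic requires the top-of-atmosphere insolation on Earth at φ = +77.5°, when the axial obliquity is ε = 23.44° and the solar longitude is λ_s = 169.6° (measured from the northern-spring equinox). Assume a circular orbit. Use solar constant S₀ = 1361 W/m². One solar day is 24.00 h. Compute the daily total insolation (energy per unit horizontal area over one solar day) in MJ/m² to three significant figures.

12.6 MJ/m²

Solar declination: sin δ = sin ε · sin λ_s = sin 23.44° × sin 169.6° = 0.07181, so δ = +4.118°.
cos H₀ = −tan(+77.5°) tan(+4.118°) = -0.3247, H₀ = 1.9015 rad.
Bracket: H₀ sin φ sin δ + cos φ cos δ sin H₀ = 1.9015×0.97630×0.07181 + 0.21644×0.99742×0.94580 = 0.133311 + 0.204181 = 0.337492.
Q̄ = (S₀/π) × [bracket] = (1361/π) × 0.337492 = 146.21 W/m².
Daily total = Q̄ × 24.00 h × 3600 s/h = 146.21 × 24.00 × 3600 / 10⁶ = 12.63 MJ/m².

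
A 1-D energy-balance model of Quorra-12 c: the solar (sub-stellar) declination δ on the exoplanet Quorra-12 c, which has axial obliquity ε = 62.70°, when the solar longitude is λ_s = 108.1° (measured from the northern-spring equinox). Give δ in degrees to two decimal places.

δ = +57.63°

sin δ = sin ε · sin λ_s = sin 62.70° × sin 108.1° = 0.844645.
δ = arcsin(0.844645) = +57.63°.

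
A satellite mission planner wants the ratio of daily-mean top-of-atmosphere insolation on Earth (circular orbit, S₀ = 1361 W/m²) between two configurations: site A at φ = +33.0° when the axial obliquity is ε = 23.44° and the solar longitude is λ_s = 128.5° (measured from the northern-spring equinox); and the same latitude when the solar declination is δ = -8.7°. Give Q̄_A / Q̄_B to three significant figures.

Q̄_A / Q̄_B ≈ 1.54

— Configuration A (φ=+33.0°):
Solar declination: sin δ = sin ε · sin λ_s = sin 23.44° × sin 128.5° = 0.31131, so δ = +18.138°.
cos H₀ = −tan(+33.0°) tan(+18.138°) = -0.2127, H₀ = 1.7852 rad.
Bracket: H₀ sin φ sin δ + cos φ cos δ sin H₀ = 1.7852×0.54464×0.31131 + 0.83867×0.95031×0.97711 = 0.302684 + 0.778753 = 1.081437.
Q̄ = (S₀/π) × [bracket] = (1361/π) × 1.081437 = 468.50 W/m².
— Configuration B (φ=+33.0°):
cos H₀ = −tan(+33.0°) tan(-8.700°) = 0.0994, H₀ = 1.4713 rad.
Bracket: H₀ sin φ sin δ + cos φ cos δ sin H₀ = 1.4713×0.54464×-0.15126 + 0.83867×0.98849×0.99505 = -0.121209 + 0.824913 = 0.703704.
Q̄ = (S₀/π) × [bracket] = (1361/π) × 0.703704 = 304.86 W/m².
Ratio Q̄_A / Q̄_B = 468.50 / 304.86 = 1.537.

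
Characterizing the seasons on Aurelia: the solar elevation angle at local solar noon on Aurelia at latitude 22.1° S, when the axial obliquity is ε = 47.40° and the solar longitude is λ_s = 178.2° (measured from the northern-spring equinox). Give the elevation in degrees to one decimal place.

Solar declination: sin δ = sin ε · sin λ_s = sin 47.40° × sin 178.2° = 0.02312, so δ = +1.325°.
At local noon the hour angle is zero, so the zenith angle equals |φ − δ| = |-22.1° − (+1.325°)| = 23.425°.
Elevation = 90° − 23.425° = 66.6°.

66.6°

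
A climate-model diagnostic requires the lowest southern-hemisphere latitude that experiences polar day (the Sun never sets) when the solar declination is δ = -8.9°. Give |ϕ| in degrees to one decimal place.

|ϕ| = 81.1°

Polar day requires cos h₀ = −tan ϕ tan δ ≤ −1, i.e. tan ϕ tan δ ≥ 1.
The boundary is |tan ϕ| · |tan δ| = 1, so |ϕ| = 90° − |δ| = 90° − 8.9° = 81.1° in the southern hemisphere.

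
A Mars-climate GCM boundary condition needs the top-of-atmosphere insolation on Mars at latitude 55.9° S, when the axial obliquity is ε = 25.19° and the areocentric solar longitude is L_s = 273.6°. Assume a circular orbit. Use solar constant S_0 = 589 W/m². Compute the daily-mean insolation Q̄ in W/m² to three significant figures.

Q̄ ≈ 223 W/m²

sin δ = sin 25.19° × sin 273.6° = -0.42478, so δ = -25.137°.
cos h₀ = −tan(-55.9°) tan(-25.137°) = -0.6930, h₀ = 2.3365 rad.
Bracket: h₀ sin ϕ sin δ + cos ϕ cos δ sin h₀ = 2.3365×-0.82806×-0.42478 + 0.56064×0.90530×0.72091 = 0.821848 + 0.365896 = 1.187744.
Q̄ = (S_0/π) × [bracket] = (589/π) × 1.187744 = 222.7 W/m².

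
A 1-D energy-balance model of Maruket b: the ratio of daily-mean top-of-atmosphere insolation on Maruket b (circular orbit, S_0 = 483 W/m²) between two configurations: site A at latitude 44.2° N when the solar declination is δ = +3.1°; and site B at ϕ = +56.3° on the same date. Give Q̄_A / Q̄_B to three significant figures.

Q̄_A / Q̄_B ≈ 1.24

— Configuration A (ϕ=+44.2°):
cos h₀ = −tan(+44.2°) tan(+3.100°) = -0.0527, h₀ = 1.6235 rad.
Bracket: h₀ sin ϕ sin δ + cos ϕ cos δ sin h₀ = 1.6235×0.69717×0.05408 + 0.71691×0.99854×0.99861 = 0.061211 + 0.714868 = 0.776079.
Q̄ = (S_0/π) × [bracket] = (483/π) × 0.776079 = 119.32 W/m².
— Configuration B (ϕ=+56.3°):
cos h₀ = −tan(+56.3°) tan(+3.100°) = -0.0812, h₀ = 1.6521 rad.
Bracket: h₀ sin ϕ sin δ + cos ϕ cos δ sin h₀ = 1.6521×0.83195×0.05408 + 0.55484×0.99854×0.99670 = 0.074331 + 0.552202 = 0.626533.
Q̄ = (S_0/π) × [bracket] = (483/π) × 0.626533 = 96.325 W/m².
Ratio Q̄_A / Q̄_B = 119.32 / 96.325 = 1.239.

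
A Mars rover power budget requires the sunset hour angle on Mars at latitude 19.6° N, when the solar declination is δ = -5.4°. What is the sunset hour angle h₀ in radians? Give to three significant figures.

cos h₀ = −tan ϕ · tan δ = −tan(+19.6°) × tan(-5.400°) = 0.0337, so h₀ = 1.5371 rad = 88.07°.

h₀ = 1.54 rad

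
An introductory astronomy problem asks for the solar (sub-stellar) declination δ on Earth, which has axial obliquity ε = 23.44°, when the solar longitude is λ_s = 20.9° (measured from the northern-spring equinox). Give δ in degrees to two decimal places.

sin δ = sin ε · sin λ_s = sin 23.44° × sin 20.9° = 0.141906.
δ = arcsin(0.141906) = +8.16°.

δ = +8.16°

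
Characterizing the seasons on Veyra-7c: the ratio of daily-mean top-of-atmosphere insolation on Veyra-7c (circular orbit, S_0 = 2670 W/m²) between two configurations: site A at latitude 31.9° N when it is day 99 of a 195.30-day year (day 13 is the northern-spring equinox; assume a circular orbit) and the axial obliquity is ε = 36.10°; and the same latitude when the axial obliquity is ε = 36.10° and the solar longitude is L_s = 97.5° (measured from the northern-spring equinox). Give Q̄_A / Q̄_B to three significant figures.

— Configuration A (ϕ=+31.9°):
Solar longitude: L_s = 360° × (99 − 13)/195.30 = 158.525°.
sin δ = sin 36.10° × sin 158.525° = 0.21570, so δ = +12.457°.
cos h₀ = −tan(+31.9°) tan(+12.457°) = -0.1375, h₀ = 1.7087 rad.
Bracket: h₀ sin ϕ sin δ + cos ϕ cos δ sin h₀ = 1.7087×0.52844×0.21570 + 0.84897×0.97646×0.99050 = 0.194765 + 0.821110 = 1.015875.
Q̄ = (S_0/π) × [bracket] = (2670/π) × 1.015875 = 863.38 W/m².
— Configuration B (ϕ=+31.9°):
Solar declination: sin δ = sin ε · sin L_s = sin 36.10° × sin 97.5° = 0.58416, so δ = +35.743°.
cos h₀ = −tan(+31.9°) tan(+35.743°) = -0.4480, h₀ = 2.0353 rad.
Bracket: h₀ sin ϕ sin δ + cos ϕ cos δ sin h₀ = 2.0353×0.52844×0.58416 + 0.84897×0.81164×0.89404 = 0.628284 + 0.616045 = 1.244329.
Q̄ = (S_0/π) × [bracket] = (2670/π) × 1.244329 = 1057.5 W/m².
Ratio Q̄_A / Q̄_B = 863.38 / 1057.5 = 0.8164.

Q̄_A / Q̄_B ≈ 0.816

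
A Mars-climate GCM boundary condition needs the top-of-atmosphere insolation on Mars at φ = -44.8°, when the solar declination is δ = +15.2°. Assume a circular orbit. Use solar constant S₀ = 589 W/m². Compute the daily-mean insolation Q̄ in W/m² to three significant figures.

Q̄ ≈ 78.7 W/m²

cos H₀ = −tan(-44.8°) tan(+15.200°) = 0.2698, H₀ = 1.2976 rad.
Bracket: H₀ sin φ sin δ + cos φ cos δ sin H₀ = 1.2976×-0.70463×0.26219 + 0.70957×0.96502×0.96292 = -0.239728 + 0.659359 = 0.419631.
Q̄ = (S₀/π) × [bracket] = (589/π) × 0.419631 = 78.67 W/m².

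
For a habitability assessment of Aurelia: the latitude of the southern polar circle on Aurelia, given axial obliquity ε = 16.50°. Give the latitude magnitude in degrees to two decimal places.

73.50°

The polar circle is the lowest latitude that experiences at least one full rotation of continuous darkness at the northern-summer solstice; it lies at |φ| = 90° − ε = 90° − 16.50° = 73.50°.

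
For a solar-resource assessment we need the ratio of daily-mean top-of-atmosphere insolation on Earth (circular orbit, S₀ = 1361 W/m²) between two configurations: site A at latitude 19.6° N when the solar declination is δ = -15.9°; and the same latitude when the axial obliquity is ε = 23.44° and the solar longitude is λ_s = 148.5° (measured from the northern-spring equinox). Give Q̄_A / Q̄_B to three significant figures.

Q̄_A / Q̄_B ≈ 0.741

— Configuration A (φ=+19.6°):
cos H₀ = −tan(+19.6°) tan(-15.900°) = 0.1014, H₀ = 1.4692 rad.
Bracket: H₀ sin φ sin δ + cos φ cos δ sin H₀ = 1.4692×0.33545×-0.27396 + 0.94206×0.96174×0.99484 = -0.135019 + 0.901342 = 0.766323.
Q̄ = (S₀/π) × [bracket] = (1361/π) × 0.766323 = 331.99 W/m².
— Configuration B (φ=+19.6°):
Solar declination: sin δ = sin ε · sin λ_s = sin 23.44° × sin 148.5° = 0.20784, so δ = +11.996°.
cos H₀ = −tan(+19.6°) tan(+11.996°) = -0.0757, H₀ = 1.6465 rad.
Bracket: H₀ sin φ sin δ + cos φ cos δ sin H₀ = 1.6465×0.33545×0.20784 + 0.94206×0.97816×0.99713 = 0.114794 + 0.918841 = 1.033635.
Q̄ = (S₀/π) × [bracket] = (1361/π) × 1.033635 = 447.79 W/m².
Ratio Q̄_A / Q̄_B = 331.99 / 447.79 = 0.7414.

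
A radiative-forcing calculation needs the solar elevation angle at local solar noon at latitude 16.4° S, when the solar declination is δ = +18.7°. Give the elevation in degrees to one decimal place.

54.9°

At local noon the hour angle is zero, so the zenith angle equals |φ − δ| = |-16.4° − (+18.700°)| = 35.100°.
Elevation = 90° − 35.100° = 54.9°.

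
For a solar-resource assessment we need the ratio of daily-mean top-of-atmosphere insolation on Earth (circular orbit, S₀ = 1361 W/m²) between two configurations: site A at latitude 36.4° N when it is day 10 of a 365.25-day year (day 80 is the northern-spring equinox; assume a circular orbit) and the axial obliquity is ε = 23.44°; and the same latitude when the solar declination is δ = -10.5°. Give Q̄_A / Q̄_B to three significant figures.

— Configuration A (φ=+36.4°):
Solar longitude: λ_s = 360° × (10 − 80)/365.25 = -68.994°, i.e. -68.994° + 360° = 291.006°.
sin δ = sin 23.44° × sin 291.006° = -0.37135, so δ = -21.799°.
cos H₀ = −tan(+36.4°) tan(-21.799°) = 0.2949, H₀ = 1.2715 rad.
Bracket: H₀ sin φ sin δ + cos φ cos δ sin H₀ = 1.2715×0.59342×-0.37135 + 0.80489×0.92849×0.95554 = -0.280196 + 0.714106 = 0.433910.
Q̄ = (S₀/π) × [bracket] = (1361/π) × 0.433910 = 187.98 W/m².
— Configuration B (φ=+36.4°):
cos H₀ = −tan(+36.4°) tan(-10.500°) = 0.1366, H₀ = 1.4337 rad.
Bracket: H₀ sin φ sin δ + cos φ cos δ sin H₀ = 1.4337×0.59342×-0.18224 + 0.80489×0.98325×0.99062 = -0.155047 + 0.783985 = 0.628938.
Q̄ = (S₀/π) × [bracket] = (1361/π) × 0.628938 = 272.47 W/m².
Ratio Q̄_A / Q̄_B = 187.98 / 272.47 = 0.6899.

Q̄_A / Q̄_B ≈ 0.690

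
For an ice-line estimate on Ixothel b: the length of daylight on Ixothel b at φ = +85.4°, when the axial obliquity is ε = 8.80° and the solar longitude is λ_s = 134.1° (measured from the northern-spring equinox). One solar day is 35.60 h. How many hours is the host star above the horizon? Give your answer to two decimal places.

35.60 h

Solar declination: sin δ = sin ε · sin λ_s = sin 8.80° × sin 134.1° = 0.10986, so δ = +6.307°.
Sunrise equation: cos H₀ = −tan φ · tan δ = -1.3738 ≤ −1, so the host star never sets (polar day) and H₀ = π.
Daylight = 2H₀/(2π) × 35.60 h = (3.1416/π) × 35.60 = 35.60 h.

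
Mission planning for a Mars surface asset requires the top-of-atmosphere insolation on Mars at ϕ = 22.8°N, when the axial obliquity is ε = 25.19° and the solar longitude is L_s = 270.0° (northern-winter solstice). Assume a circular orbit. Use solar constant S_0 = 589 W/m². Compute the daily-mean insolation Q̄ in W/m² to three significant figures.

Solar declination: sin δ = sin ε · sin L_s = sin 25.19° × sin 270.0° = -0.42562, so δ = -25.190°.
cos h₀ = −tan(+22.8°) tan(-25.190°) = 0.1977, h₀ = 1.3718 rad.
Bracket: h₀ sin ϕ sin δ + cos ϕ cos δ sin h₀ = 1.3718×0.38752×-0.42562 + 0.92186×0.90490×0.98026 = -0.226260 + 0.817724 = 0.591464.
Q̄ = (S_0/π) × [bracket] = (589/π) × 0.591464 = 110.9 W/m².

Q̄ ≈ 111 W/m²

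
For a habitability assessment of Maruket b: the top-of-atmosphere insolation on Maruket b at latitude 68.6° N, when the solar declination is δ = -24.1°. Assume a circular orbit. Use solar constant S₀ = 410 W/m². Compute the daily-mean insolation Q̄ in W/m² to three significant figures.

Q̄ ≈ 0.00 W/m²

cos H₀ = −tan(+68.6°) tan(-24.100°) = 1.1414 ≥ 1 ⇒ polar night, H₀ = 0 and Q̄ = 0.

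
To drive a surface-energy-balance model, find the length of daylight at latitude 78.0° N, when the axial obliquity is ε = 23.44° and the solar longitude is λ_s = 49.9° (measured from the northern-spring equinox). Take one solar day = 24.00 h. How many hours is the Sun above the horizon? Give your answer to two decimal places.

Solar declination: sin δ = sin ε · sin λ_s = sin 23.44° × sin 49.9° = 0.30428, so δ = +17.715°.
Sunrise equation: cos H₀ = −tan φ · tan δ = -1.5028 ≤ −1, so the Sun never sets (polar day) and H₀ = π.
Daylight = 2H₀/(2π) × 24.00 h = (3.1416/π) × 24.00 = 24.00 h.

24.00 h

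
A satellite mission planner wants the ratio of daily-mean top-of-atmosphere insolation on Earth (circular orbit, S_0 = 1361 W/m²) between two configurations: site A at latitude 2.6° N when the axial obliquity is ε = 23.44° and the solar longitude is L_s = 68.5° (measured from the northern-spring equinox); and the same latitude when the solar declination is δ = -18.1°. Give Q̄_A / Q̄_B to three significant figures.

Q̄_A / Q̄_B ≈ 1.03

— Configuration A (ϕ=+2.6°):
Solar declination: sin δ = sin ε · sin L_s = sin 23.44° × sin 68.5° = 0.37011, so δ = +21.722°.
cos h₀ = −tan(+2.6°) tan(+21.722°) = -0.0181, h₀ = 1.5889 rad.
Bracket: h₀ sin ϕ sin δ + cos ϕ cos δ sin h₀ = 1.5889×0.04536×0.37011 + 0.99897×0.92899×0.99984 = 0.026675 + 0.927885 = 0.954560.
Q̄ = (S_0/π) × [bracket] = (1361/π) × 0.954560 = 413.53 W/m².
— Configuration B (ϕ=+2.6°):
cos h₀ = −tan(+2.6°) tan(-18.100°) = 0.0148, h₀ = 1.5560 rad.
Bracket: h₀ sin ϕ sin δ + cos ϕ cos δ sin h₀ = 1.5560×0.04536×-0.31068 + 0.99897×0.95052×0.99989 = -0.021928 + 0.949437 = 0.927509.
Q̄ = (S_0/π) × [bracket] = (1361/π) × 0.927509 = 401.82 W/m².
Ratio Q̄_A / Q̄_B = 413.53 / 401.82 = 1.029.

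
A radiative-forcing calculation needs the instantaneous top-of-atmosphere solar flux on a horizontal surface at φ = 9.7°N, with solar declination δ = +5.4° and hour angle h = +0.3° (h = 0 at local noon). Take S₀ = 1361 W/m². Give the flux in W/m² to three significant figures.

1.36e+03 W/m²

cos θ_z = sin φ sin δ + cos φ cos δ cos h = 0.015856 + 0.981315 = 0.997171.
Flux = S₀ · cos θ_z = 1361 × 0.997171 = 1357 W/m².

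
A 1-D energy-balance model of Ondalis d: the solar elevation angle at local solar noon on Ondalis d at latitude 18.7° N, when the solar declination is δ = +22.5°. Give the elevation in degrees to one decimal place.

86.2°

At local noon the hour angle is zero, so the zenith angle equals |φ − δ| = |+18.7° − (+22.500°)| = 3.800°.
Elevation = 90° − 3.800° = 86.2°.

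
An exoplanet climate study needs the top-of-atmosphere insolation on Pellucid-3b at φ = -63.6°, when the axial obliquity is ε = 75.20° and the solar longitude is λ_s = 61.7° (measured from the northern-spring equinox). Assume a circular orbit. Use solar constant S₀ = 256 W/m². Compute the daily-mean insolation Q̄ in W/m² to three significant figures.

Q̄ ≈ 0.00 W/m²

Solar declination: sin δ = sin ε · sin λ_s = sin 75.20° × sin 61.7° = 0.85127, so δ = +58.350°.
cos H₀ = −tan(-63.6°) tan(+58.350°) = 3.2681 ≥ 1 ⇒ polar night, H₀ = 0 and Q̄ = 0.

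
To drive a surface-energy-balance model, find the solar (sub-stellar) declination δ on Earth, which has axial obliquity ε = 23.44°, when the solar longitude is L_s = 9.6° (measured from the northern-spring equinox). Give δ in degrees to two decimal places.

δ = +3.80°

sin δ = sin ε · sin L_s = sin 23.44° × sin 9.6° = 0.066339.
δ = arcsin(0.066339) = +3.80°.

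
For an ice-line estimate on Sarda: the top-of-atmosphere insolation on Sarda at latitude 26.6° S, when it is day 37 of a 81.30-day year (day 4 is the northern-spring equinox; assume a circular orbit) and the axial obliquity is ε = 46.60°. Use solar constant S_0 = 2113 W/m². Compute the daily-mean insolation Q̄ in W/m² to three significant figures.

Q̄ ≈ 372 W/m²

Solar longitude: L_s = 360° × (37 − 4)/81.30 = 146.125°.
sin δ = sin 46.60° × sin 146.125° = 0.40498, so δ = +23.890°.
cos h₀ = −tan(-26.6°) tan(+23.890°) = 0.2218, h₀ = 1.3471 rad.
Bracket: h₀ sin ϕ sin δ + cos ϕ cos δ sin h₀ = 1.3471×-0.44776×0.40498 + 0.89415×0.91433×0.97509 = -0.244275 + 0.797183 = 0.552908.
Q̄ = (S_0/π) × [bracket] = (2113/π) × 0.552908 = 371.9 W/m².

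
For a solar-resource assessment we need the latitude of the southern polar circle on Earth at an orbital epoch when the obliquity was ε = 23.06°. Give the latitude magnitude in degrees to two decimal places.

The polar circle is the lowest latitude that experiences at least one full rotation of continuous darkness at the northern-summer solstice; it lies at |φ| = 90° − ε = 90° − 23.06° = 66.94°.

66.94°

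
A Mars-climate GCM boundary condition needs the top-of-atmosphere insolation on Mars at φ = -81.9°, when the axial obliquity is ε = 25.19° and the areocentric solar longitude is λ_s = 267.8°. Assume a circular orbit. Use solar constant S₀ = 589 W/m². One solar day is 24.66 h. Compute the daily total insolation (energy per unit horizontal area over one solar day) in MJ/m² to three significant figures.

sin δ = sin 25.19° × sin 267.8° = -0.42531, so δ = -25.170°.
cos H₀ = −tan(-81.9°) tan(-25.170°) = -3.3019 ≤ −1 ⇒ polar day, H₀ = π.
Bracket: H₀ sin φ sin δ + cos φ cos δ sin H₀ = 3.1416×-0.99002×-0.42531 + 0.14090×0.90505×0.00000 = 1.322819 + 0.000000 = 1.322819.
Q̄ = (S₀/π) × [bracket] = (589/π) × 1.322819 = 248.01 W/m².
Daily total = Q̄ × 24.66 h × 3600 s/h = 248.01 × 24.66 × 3600 / 10⁶ = 22.02 MJ/m².

22.0 MJ/m²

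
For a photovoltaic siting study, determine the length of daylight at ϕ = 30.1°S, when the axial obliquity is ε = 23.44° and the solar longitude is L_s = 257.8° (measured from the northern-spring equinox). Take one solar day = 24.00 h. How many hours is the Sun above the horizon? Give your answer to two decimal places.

13.89 h

Solar declination: sin δ = sin ε · sin L_s = sin 23.44° × sin 257.8° = -0.38880, so δ = -22.880°.
cos h₀ = −tan ϕ · tan δ = −tan(-30.1°) × tan(-22.880°) = -0.2446, so h₀ = 1.8179 rad = 104.16°.
Daylight = 2h₀/(2π) × 24.00 h = (1.8179/π) × 24.00 = 13.89 h.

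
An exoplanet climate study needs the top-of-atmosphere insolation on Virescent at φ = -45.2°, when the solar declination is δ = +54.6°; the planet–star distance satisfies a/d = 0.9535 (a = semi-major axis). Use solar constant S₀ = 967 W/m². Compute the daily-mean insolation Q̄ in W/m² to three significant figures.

cos H₀ = −tan(-45.2°) tan(+54.600°) = 1.4170 ≥ 1 ⇒ polar night, H₀ = 0 and Q̄ = 0.
Inverse-square distance factor (a/d)² = 0.9535² = 0.909162.

Q̄ ≈ 0.00 W/m²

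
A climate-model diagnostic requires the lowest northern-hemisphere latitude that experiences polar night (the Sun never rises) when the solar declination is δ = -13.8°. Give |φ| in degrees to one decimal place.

|φ| = 76.2°

Polar night requires cos H₀ = −tan φ tan δ ≥ 1, i.e. tan φ tan δ ≤ −1.
The boundary is |tan φ| · |tan δ| = 1, so |φ| = 90° − |δ| = 90° − 13.8° = 76.2° in the northern hemisphere.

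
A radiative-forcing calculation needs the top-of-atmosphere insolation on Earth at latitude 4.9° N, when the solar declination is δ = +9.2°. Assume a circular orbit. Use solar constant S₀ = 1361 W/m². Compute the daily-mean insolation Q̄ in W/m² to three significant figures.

cos H₀ = −tan(+4.9°) tan(+9.200°) = -0.0139, H₀ = 1.5847 rad.
Bracket: H₀ sin φ sin δ + cos φ cos δ sin H₀ = 1.5847×0.08542×0.15988 + 0.99635×0.98714×0.99990 = 0.021642 + 0.983439 = 1.005081.
Q̄ = (S₀/π) × [bracket] = (1361/π) × 1.005081 = 435.4 W/m².

Q̄ ≈ 435 W/m²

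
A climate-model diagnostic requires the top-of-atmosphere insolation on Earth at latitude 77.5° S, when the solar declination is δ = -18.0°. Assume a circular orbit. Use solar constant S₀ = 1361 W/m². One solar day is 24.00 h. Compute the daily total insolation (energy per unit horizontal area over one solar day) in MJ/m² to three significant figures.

35.5 MJ/m²

cos H₀ = −tan(-77.5°) tan(-18.000°) = -1.4656 ≤ −1 ⇒ polar day, H₀ = π.
Bracket: H₀ sin φ sin δ + cos φ cos δ sin H₀ = 3.1416×-0.97630×-0.30902 + 0.21644×0.95106×0.00000 = 0.947809 + 0.000000 = 0.947809.
Q̄ = (S₀/π) × [bracket] = (1361/π) × 0.947809 = 410.61 W/m².
Daily total = Q̄ × 24.00 h × 3600 s/h = 410.61 × 24.00 × 3600 / 10⁶ = 35.48 MJ/m².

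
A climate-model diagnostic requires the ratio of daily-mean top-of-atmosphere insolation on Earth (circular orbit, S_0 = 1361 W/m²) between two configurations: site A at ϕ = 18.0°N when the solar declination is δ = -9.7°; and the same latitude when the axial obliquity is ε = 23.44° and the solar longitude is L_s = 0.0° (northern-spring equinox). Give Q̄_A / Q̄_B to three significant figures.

Q̄_A / Q̄_B ≈ 0.901

— Configuration A (ϕ=+18.0°):
cos h₀ = −tan(+18.0°) tan(-9.700°) = 0.0555, h₀ = 1.5152 rad.
Bracket: h₀ sin ϕ sin δ + cos ϕ cos δ sin h₀ = 1.5152×0.30902×-0.16849 + 0.95106×0.98570×0.99846 = -0.078892 + 0.936016 = 0.857124.
Q̄ = (S_0/π) × [bracket] = (1361/π) × 0.857124 = 371.32 W/m².
— Configuration B (ϕ=+18.0°):
Solar declination: sin δ = sin ε · sin L_s = sin 23.44° × sin 0.0° = 0.00000, so δ = +0.000°.
cos h₀ = −tan(+18.0°) tan(+0.000°) = -0.0000, h₀ = 1.5708 rad.
Bracket: h₀ sin ϕ sin δ + cos ϕ cos δ sin h₀ = 1.5708×0.30902×0.00000 + 0.95106×1.00000×1.00000 = 0.000000 + 0.951060 = 0.951060.
Q̄ = (S_0/π) × [bracket] = (1361/π) × 0.951060 = 412.02 W/m².
Ratio Q̄_A / Q̄_B = 371.32 / 412.02 = 0.9012.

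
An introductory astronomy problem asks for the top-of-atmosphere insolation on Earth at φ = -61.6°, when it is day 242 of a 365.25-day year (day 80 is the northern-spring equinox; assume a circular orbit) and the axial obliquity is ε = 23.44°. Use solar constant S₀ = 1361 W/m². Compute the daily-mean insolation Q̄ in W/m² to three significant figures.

Q̄ ≈ 128 W/m²

Solar longitude: λ_s = 360° × (242 − 80)/365.25 = 159.671°.
sin δ = sin 23.44° × sin 159.671° = 0.13819, so δ = +7.943°.
cos H₀ = −tan(-61.6°) tan(+7.943°) = 0.2581, H₀ = 1.3098 rad.
Bracket: H₀ sin φ sin δ + cos φ cos δ sin H₀ = 1.3098×-0.87965×0.13819 + 0.47562×0.99041×0.96613 = -0.159218 + 0.455104 = 0.295886.
Q̄ = (S₀/π) × [bracket] = (1361/π) × 0.295886 = 128.2 W/m².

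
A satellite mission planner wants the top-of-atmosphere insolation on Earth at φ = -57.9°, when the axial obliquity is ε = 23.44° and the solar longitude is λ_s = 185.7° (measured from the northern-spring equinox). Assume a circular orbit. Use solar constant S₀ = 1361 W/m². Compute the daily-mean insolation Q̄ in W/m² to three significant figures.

Q̄ ≈ 253 W/m²

Solar declination: sin δ = sin ε · sin λ_s = sin 23.44° × sin 185.7° = -0.03951, so δ = -2.264°.
cos H₀ = −tan(-57.9°) tan(-2.264°) = -0.0630, H₀ = 1.6339 rad.
Bracket: H₀ sin φ sin δ + cos φ cos δ sin H₀ = 1.6339×-0.84712×-0.03951 + 0.53140×0.99922×0.99801 = 0.054686 + 0.529929 = 0.584615.
Q̄ = (S₀/π) × [bracket] = (1361/π) × 0.584615 = 253.3 W/m².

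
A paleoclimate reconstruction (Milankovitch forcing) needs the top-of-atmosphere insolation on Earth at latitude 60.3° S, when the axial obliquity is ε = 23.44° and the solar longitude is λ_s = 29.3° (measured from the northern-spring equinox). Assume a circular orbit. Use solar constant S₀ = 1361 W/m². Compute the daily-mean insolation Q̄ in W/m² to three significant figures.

Solar declination: sin δ = sin ε · sin λ_s = sin 23.44° × sin 29.3° = 0.19467, so δ = +11.225°.
cos H₀ = −tan(-60.3°) tan(+11.225°) = 0.3480, H₀ = 1.2154 rad.
Bracket: H₀ sin φ sin δ + cos φ cos δ sin H₀ = 1.2154×-0.86863×0.19467 + 0.49546×0.98087×0.93751 = -0.205520 + 0.455613 = 0.250093.
Q̄ = (S₀/π) × [bracket] = (1361/π) × 0.250093 = 108.3 W/m².

Q̄ ≈ 108 W/m²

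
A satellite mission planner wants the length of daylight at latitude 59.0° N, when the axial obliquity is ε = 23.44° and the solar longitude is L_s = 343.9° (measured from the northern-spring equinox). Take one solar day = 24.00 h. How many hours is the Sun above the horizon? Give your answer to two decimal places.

Solar declination: sin δ = sin ε · sin L_s = sin 23.44° × sin 343.9° = -0.11031, so δ = -6.333°.
cos h₀ = −tan ϕ · tan δ = −tan(+59.0°) × tan(-6.333°) = 0.1847, so h₀ = 1.3850 rad = 79.36°.
Daylight = 2h₀/(2π) × 24.00 h = (1.3850/π) × 24.00 = 10.58 h.

10.58 h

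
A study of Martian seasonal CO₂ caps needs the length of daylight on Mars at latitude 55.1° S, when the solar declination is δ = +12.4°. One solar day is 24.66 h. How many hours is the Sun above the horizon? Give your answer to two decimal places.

cos H₀ = −tan φ · tan δ = −tan(-55.1°) × tan(+12.400°) = 0.3152, so H₀ = 1.2502 rad = 71.63°.
Daylight = 2H₀/(2π) × 24.66 h = (1.2502/π) × 24.66 = 9.81 h.

9.81 h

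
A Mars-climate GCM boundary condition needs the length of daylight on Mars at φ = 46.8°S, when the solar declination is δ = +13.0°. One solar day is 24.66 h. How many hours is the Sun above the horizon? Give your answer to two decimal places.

10.38 h

cos H₀ = −tan φ · tan δ = −tan(-46.8°) × tan(+13.000°) = 0.2458, so H₀ = 1.3224 rad = 75.77°.
Daylight = 2H₀/(2π) × 24.66 h = (1.3224/π) × 24.66 = 10.38 h.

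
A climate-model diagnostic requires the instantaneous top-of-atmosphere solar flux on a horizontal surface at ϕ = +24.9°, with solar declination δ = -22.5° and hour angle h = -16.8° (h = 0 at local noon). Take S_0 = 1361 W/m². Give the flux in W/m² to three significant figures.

873 W/m²

cos θ_z = sin ϕ sin δ + cos ϕ cos δ cos h = -0.161123 + 0.802233 = 0.641110.
Flux = S_0 · cos θ_z = 1361 × 0.641110 = 872.6 W/m².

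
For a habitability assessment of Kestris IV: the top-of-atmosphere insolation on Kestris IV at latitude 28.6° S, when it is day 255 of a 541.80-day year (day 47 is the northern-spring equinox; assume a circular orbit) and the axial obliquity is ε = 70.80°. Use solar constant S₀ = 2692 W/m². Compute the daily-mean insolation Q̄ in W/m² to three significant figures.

Solar longitude: λ_s = 360° × (255 − 47)/541.80 = 138.206°.
sin δ = sin 70.80° × sin 138.206° = 0.62938, so δ = +39.005°.
cos H₀ = −tan(-28.6°) tan(+39.005°) = 0.4416, H₀ = 1.1134 rad.
Bracket: H₀ sin φ sin δ + cos φ cos δ sin H₀ = 1.1134×-0.47869×0.62938 + 0.87798×0.77709×0.89722 = -0.335443 + 0.612146 = 0.276703.
Q̄ = (S₀/π) × [bracket] = (2692/π) × 0.276703 = 237.1 W/m².

Q̄ ≈ 237 W/m²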